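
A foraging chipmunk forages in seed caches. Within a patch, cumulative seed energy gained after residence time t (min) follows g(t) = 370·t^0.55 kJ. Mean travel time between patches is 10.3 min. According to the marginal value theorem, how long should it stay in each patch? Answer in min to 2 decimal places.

By the marginal value theorem, leave when the instantaneous gain rate g'(t) equals the habitat-wide average g(t)/(T + t).
g'(t) = 0.55·370·t^-0.45. Setting 0.55·370·t^-0.45 = 370·t^0.55/(10.3+t) gives 0.55(10.3+t) = t, so 0.45·t = 0.55×10.3.
t* = 0.55×10.3/0.45 = 12.59 min.

12.59 min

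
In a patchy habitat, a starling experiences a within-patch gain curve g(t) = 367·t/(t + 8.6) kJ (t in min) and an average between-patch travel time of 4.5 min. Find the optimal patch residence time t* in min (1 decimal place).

6.2 min

Optimal t* satisfies g'(t*) = g(t*)/(T + t*).
g'(t) = 367·8.6/(t + 8.6)². Setting 367·8.6/(t+8.6)² = 367t/[(t+8.6)(4.5+t)] gives 8.6(4.5+t) = t(t+8.6), so t² = 8.6×4.5 = 38.7.
t* = √38.7 = 6.221 min.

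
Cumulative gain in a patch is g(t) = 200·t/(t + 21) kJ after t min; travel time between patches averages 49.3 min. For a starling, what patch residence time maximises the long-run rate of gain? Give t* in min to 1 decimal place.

Optimal t* satisfies g'(t*) = g(t*)/(T + t*).
g'(t) = 200·21/(t + 21)². Setting 200·21/(t+21)² = 200t/[(t+21)(49.3+t)] gives 21(49.3+t) = t(t+21), so t² = 21×49.3 = 1035.
t* = √1035 = 32.18 min.

32.2 min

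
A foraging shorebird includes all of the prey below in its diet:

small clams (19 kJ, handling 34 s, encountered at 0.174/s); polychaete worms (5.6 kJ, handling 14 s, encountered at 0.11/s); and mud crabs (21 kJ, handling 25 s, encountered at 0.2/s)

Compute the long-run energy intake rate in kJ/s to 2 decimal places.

0.60 kJ/s

Energy encountered per unit search time: 0.174×19 + 0.11×5.6 + 0.2×21 = 8.122 kJ/s.
Handling time per unit search time: 0.174×34 + 0.11×14 + 0.2×25 = 12.46.
Rate = 8.122/(1 + 12.46) = 0.6036 kJ/s.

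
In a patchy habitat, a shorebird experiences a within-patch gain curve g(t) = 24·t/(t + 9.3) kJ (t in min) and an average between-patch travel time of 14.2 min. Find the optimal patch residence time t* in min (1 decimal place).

11.5 min

Maximise g(t)/(T+t): set derivative to zero → g'(t)(T+t) = g(t).
g'(t) = 24·9.3/(t + 9.3)². Setting 24·9.3/(t+9.3)² = 24t/[(t+9.3)(14.2+t)] gives 9.3(14.2+t) = t(t+9.3), so t² = 9.3×14.2 = 132.1.
t* = √132.1 = 11.49 min.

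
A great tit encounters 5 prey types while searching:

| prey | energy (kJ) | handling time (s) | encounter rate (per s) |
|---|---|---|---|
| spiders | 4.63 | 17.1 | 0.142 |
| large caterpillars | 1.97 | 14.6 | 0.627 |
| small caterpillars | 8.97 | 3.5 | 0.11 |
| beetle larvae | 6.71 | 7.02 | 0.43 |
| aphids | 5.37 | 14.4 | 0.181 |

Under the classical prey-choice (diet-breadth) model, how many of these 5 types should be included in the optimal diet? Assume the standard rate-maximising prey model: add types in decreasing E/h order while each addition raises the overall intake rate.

2

E/h in descending order: small caterpillars 2.56, beetle larvae 0.956, aphids 0.373, spiders 0.271, large caterpillars 0.135 kJ/s. The optimal diet is the largest prefix of this list for which every included type satisfies E_i/h_i > R on the types above it.
Rate on top 1: 0.7124. beetle larvae: 0.956 > 0.7124 → include.
Rate on top 2: 0.8793. aphids: 0.373 < 0.8793 → exclude; stop.
Optimal diet: small caterpillars, beetle larvae — 2 of 5 types.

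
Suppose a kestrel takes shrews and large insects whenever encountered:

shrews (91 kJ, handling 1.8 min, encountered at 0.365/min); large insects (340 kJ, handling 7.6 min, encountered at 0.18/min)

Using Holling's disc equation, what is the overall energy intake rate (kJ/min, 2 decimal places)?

31.21 kJ/min

R = (0.365×91 + 0.18×340) / (1 + 0.365×1.8 + 0.18×7.6) = 94.41/3.025 = 31.21 kJ/min.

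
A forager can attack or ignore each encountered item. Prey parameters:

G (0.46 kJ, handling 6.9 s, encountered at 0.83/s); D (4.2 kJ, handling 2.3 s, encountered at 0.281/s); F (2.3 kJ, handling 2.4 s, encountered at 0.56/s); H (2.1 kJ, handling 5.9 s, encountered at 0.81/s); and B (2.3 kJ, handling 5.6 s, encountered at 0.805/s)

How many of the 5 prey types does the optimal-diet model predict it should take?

Profitabilities (E/h, kJ/s): D 1.83, F 0.958, B 0.411, H 0.356, G 0.0667. Add prey in this order while the next type's profitability exceeds the intake rate on those already taken.
Rate on top 1: 0.7169. F: 0.958 > 0.7169 → include.
Rate on top 2: 0.8254. B: 0.411 < 0.8254 → exclude; stop.
Optimal diet: D, F — 2 of 5 types.

2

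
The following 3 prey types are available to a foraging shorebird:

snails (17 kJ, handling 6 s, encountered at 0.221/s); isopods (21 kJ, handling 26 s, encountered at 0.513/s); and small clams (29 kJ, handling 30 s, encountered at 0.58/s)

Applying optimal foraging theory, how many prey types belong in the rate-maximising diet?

E/h in descending order: snails 2.83, small clams 0.967, isopods 0.808 kJ/s. The optimal diet is the largest prefix of this list for which every included type satisfies E_i/h_i > R on the types above it.
Rate on top 1: 1.615. small clams: 0.967 < 1.615 → exclude; stop.
Optimal diet: snails — 1 of 3 types.

1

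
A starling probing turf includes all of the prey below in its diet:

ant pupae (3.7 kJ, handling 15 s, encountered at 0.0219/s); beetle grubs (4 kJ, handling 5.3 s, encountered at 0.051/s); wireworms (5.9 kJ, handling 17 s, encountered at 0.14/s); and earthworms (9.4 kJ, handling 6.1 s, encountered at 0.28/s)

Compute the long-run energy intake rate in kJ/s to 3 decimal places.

Energy encountered per unit search time: 0.0219×3.7 + 0.051×4 + 0.14×5.9 + 0.28×9.4 = 3.743 kJ/s.
Handling time per unit search time: 0.0219×15 + 0.051×5.3 + 0.14×17 + 0.28×6.1 = 4.687.
Rate = 3.743/(1 + 4.687) = 0.6582 kJ/s.

0.658 kJ/s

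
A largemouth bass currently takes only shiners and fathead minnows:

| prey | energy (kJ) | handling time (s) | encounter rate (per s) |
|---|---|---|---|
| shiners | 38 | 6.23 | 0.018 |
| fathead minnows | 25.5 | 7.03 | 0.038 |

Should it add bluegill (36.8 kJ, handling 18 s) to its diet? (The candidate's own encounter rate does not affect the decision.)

Intake rate on the current diet: R = (0.018×38 + 0.038×25.5) / (1 + 0.018×6.23 + 0.038×7.03) = 1.653/1.379 = 1.198 kJ/s.
Profitability of bluegill: 36.8/18 = 2.044 kJ/s.
Since 2.044 > R, including bluegill increases the long-run rate.

Yes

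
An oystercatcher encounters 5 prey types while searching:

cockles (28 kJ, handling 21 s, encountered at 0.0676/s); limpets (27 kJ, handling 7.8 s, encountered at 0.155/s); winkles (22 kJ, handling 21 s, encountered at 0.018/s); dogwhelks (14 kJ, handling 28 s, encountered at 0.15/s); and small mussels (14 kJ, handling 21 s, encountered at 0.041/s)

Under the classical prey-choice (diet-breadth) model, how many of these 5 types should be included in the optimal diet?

E/h in descending order: limpets 3.46, cockles 1.33, winkles 1.05, small mussels 0.667, dogwhelks 0.5 kJ/s. The optimal diet is the largest prefix of this list for which every included type satisfies E_i/h_i > R on the types above it.
Rate on top 1: 1.895. cockles: 1.33 < 1.895 → exclude; stop.
Optimal diet: limpets — 1 of 5 types.

1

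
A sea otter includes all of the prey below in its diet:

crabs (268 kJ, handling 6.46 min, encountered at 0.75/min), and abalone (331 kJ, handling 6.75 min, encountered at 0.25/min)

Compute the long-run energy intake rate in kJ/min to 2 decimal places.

R = Σλ_iE_i / (1 + Σλ_ih_i)
Numerator: 0.75×268 + 0.25×331 = 283.8
Denominator: 1 + 0.75×6.46 + 0.25×6.75 = 7.532
R = 283.8/7.532 = 37.67 kJ/min

37.67 kJ/min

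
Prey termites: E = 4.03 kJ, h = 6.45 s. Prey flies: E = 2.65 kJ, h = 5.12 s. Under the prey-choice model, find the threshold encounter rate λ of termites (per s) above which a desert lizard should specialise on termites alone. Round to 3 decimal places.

The zero-one rule: include flies iff E₂/h₂ > λE₁/(1+λh₁). Equality gives the switch point.
λE₁h₂ = E₂ + λE₂h₁ ⇒ λ = E₂/(E₁h₂ − E₂h₁) = 2.65/(20.63 − 17.09) = 0.7484 per s.

0.748 per s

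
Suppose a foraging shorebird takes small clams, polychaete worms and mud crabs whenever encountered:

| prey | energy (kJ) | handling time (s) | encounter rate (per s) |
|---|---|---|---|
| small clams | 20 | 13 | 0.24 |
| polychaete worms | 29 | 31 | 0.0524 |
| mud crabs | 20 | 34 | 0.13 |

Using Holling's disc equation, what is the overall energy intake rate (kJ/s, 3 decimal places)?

0.878 kJ/s

Energy encountered per unit search time: 0.24×20 + 0.0524×29 + 0.13×20 = 8.92 kJ/s.
Handling time per unit search time: 0.24×13 + 0.0524×31 + 0.13×34 = 9.164.
Rate = 8.92/(1 + 9.164) = 0.8775 kJ/s.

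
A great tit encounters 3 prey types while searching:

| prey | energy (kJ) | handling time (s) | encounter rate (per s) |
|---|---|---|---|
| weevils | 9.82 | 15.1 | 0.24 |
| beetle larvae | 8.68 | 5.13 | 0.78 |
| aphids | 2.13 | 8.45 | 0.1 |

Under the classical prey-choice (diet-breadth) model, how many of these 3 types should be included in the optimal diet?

1

Rank by E/h (kJ/s): beetle larvae 1.69, weevils 0.65, aphids 0.252. Include each in turn until the next type's E/h falls below the running intake rate.
Rate on top 1: 1.354. weevils: 0.65 < 1.354 → exclude; stop.
Optimal diet: beetle larvae — 1 of 3 types.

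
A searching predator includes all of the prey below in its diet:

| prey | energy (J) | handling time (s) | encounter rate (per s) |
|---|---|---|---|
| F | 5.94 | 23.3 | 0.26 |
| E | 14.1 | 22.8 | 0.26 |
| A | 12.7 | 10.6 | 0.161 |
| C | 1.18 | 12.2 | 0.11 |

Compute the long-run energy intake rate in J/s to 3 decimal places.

R = Σλ_iE_i / (1 + Σλ_ih_i)
Numerator: 0.26×5.94 + 0.26×14.1 + 0.161×12.7 + 0.11×1.18 = 7.385
Denominator: 1 + 0.26×23.3 + 0.26×22.8 + 0.161×10.6 + 0.11×12.2 = 16.03
R = 7.385/16.03 = 0.4606 J/s

0.461 J/s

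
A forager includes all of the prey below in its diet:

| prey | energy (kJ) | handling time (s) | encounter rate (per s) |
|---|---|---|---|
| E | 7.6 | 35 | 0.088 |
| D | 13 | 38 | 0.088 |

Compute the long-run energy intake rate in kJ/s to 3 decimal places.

R = (0.088×7.6 + 0.088×13) / (1 + 0.088×35 + 0.088×38) = 1.813/7.424 = 0.2442 kJ/s.

0.244 kJ/s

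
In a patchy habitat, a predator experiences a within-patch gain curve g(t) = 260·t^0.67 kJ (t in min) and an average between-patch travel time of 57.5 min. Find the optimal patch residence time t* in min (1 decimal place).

116.7 min

Optimal t* satisfies g'(t*) = g(t*)/(T + t*).
g'(t) = 0.67·260·t^-0.33. Setting 0.67·260·t^-0.33 = 260·t^0.67/(57.5+t) gives 0.67(57.5+t) = t, so 0.33·t = 0.67×57.5.
t* = 0.67×57.5/0.33 = 116.7 min.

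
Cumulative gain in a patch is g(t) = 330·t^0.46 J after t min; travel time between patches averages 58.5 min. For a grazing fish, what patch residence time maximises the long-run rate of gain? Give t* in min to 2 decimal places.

49.83 min

Optimal t* satisfies g'(t*) = g(t*)/(T + t*).
g'(t) = 0.46·330·t^-0.54. Setting 0.46·330·t^-0.54 = 330·t^0.46/(58.5+t) gives 0.46(58.5+t) = t, so 0.54·t = 0.46×58.5.
t* = 0.46×58.5/0.54 = 49.83 min.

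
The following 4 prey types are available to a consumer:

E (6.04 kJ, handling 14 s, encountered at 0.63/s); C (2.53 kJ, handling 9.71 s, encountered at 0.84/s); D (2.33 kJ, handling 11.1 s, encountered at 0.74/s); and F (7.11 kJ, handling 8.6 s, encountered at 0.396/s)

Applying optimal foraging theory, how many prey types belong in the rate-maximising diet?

1

Rank by E/h (kJ/s): F 0.827, E 0.431, C 0.261, D 0.21. Include each in turn until the next type's E/h falls below the running intake rate.
Rate on top 1: 0.6391. E: 0.431 < 0.6391 → exclude; stop.
Optimal diet: F — 1 of 4 types.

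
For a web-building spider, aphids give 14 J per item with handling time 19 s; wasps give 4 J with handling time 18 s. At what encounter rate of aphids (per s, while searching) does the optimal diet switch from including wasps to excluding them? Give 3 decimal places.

The zero-one rule: include wasps iff E₂/h₂ > λE₁/(1+λh₁). Equality gives the switch point.
λE₁h₂ = E₂ + λE₂h₁ ⇒ λ = E₂/(E₁h₂ − E₂h₁) = 4/(252 − 76) = 0.02273 per s.

0.023 per s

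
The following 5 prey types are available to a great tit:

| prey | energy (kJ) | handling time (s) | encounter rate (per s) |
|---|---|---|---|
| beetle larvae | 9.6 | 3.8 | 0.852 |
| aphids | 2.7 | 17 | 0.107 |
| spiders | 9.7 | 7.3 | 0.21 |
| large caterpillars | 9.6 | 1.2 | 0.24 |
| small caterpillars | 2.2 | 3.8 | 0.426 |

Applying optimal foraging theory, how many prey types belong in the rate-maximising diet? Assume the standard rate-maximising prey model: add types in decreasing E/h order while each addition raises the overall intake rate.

E/h in descending order: large caterpillars 8, beetle larvae 2.53, spiders 1.33, small caterpillars 0.579, aphids 0.159 kJ/s. The optimal diet is the largest prefix of this list for which every included type satisfies E_i/h_i > R on the types above it.
Rate on top 1: 1.789. beetle larvae: 2.53 > 1.789 → include.
Rate on top 2: 2.316. spiders: 1.33 < 2.316 → exclude; stop.
Optimal diet: large caterpillars, beetle larvae — 2 of 5 types.

2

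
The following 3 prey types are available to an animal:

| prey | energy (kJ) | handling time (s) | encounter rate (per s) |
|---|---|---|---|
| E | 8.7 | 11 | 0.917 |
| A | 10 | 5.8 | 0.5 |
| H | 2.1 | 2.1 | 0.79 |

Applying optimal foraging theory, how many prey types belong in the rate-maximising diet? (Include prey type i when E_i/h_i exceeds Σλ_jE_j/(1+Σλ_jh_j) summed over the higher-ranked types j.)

1

Rank by E/h (kJ/s): A 1.72, H 1, E 0.791. Include each in turn until the next type's E/h falls below the running intake rate.
Rate on top 1: 1.282. H: 1 < 1.282 → exclude; stop.
Optimal diet: A — 1 of 3 types.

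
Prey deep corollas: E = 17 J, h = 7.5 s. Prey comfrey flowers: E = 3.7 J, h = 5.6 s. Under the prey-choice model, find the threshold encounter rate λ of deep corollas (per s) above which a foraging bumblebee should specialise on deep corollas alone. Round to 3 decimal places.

Drop comfrey flowers once their profitability E₂/h₂ falls below the rate achievable on deep corollas alone: E₂/h₂ = λE₁/(1 + λh₁).
Solve for λ: λE₁h₂ = E₂(1 + λh₁) → λ(E₁h₂ − E₂h₁) = E₂ → λ = E₂/(E₁h₂ − E₂h₁).
λ = 3.7/(17×5.6 − 3.7×7.5) = 3.7/67.45 = 0.05486 per s.

0.055 per s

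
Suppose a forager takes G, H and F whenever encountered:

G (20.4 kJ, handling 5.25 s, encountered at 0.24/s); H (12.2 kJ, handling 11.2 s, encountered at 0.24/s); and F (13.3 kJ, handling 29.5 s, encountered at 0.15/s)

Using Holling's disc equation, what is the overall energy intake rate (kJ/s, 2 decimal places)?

1.05 kJ/s

R = (0.24×20.4 + 0.24×12.2 + 0.15×13.3) / (1 + 0.24×5.25 + 0.24×11.2 + 0.15×29.5) = 9.819/9.373 = 1.048 kJ/s.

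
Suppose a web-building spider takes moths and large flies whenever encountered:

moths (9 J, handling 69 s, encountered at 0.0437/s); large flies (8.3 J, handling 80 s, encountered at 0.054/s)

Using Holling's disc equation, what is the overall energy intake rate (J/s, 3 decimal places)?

0.101 J/s

Energy encountered per unit search time: 0.0437×9 + 0.054×8.3 = 0.8415 J/s.
Handling time per unit search time: 0.0437×69 + 0.054×80 = 7.335.
Rate = 0.8415/(1 + 7.335) = 0.101 J/s.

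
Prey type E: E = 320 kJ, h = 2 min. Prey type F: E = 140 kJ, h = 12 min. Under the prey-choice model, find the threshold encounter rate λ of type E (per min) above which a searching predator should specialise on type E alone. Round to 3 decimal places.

Drop type F once their profitability E₂/h₂ falls below the rate achievable on type E alone: E₂/h₂ = λE₁/(1 + λh₁).
Solve for λ: λE₁h₂ = E₂(1 + λh₁) → λ(E₁h₂ − E₂h₁) = E₂ → λ = E₂/(E₁h₂ − E₂h₁).
λ = 140/(320×12 − 140×2) = 140/3560 = 0.03933 per min.

0.039 per min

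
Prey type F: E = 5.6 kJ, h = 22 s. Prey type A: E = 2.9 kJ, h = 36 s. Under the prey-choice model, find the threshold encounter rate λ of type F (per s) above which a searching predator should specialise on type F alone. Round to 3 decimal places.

At the threshold, the rate on type F alone equals the profitability of type A: λ·5.6/(1 + λ·22) = 2.9/36 = 0.08056.
Rearranging, λ(5.6 − 0.08056×22) = 0.08056, so λ = 0.08056/3.828 = 0.02104 per s.

0.021 per s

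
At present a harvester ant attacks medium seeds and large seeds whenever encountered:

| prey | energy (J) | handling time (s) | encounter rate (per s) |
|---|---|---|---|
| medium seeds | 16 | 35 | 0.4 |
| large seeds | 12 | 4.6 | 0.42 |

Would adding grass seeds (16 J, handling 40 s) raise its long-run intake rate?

No

On medium seeds and large seeds alone, R = ΣλE/(1+Σλh) = 11.44/16.93 = 0.6756 J/s.
Profitability of grass seeds: 16/40 = 0.4 J/s.
0.4 < 0.6756, so adding grass seeds would lower the average — exclude it.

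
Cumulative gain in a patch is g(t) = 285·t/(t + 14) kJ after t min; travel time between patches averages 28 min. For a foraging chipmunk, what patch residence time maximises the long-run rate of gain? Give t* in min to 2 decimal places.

19.80 min

Maximise g(t)/(T+t): set derivative to zero → g'(t)(T+t) = g(t).
g'(t) = 285·14/(t + 14)². Setting 285·14/(t+14)² = 285t/[(t+14)(28+t)] gives 14(28+t) = t(t+14), so t² = 14×28 = 392.
t* = √392 = 19.8 min.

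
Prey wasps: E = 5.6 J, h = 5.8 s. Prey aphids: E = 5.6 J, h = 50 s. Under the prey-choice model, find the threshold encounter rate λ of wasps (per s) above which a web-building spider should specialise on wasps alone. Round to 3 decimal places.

The zero-one rule: include aphids iff E₂/h₂ > λE₁/(1+λh₁). Equality gives the switch point.
λE₁h₂ = E₂ + λE₂h₁ ⇒ λ = E₂/(E₁h₂ − E₂h₁) = 5.6/(280 − 32.48) = 0.02262 per s.

0.023 per s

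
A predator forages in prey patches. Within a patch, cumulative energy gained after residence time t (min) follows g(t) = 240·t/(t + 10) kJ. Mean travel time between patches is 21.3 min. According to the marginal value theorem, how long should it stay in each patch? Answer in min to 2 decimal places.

Optimal t* satisfies g'(t*) = g(t*)/(T + t*).
g'(t) = 240·10/(t + 10)². Setting 240·10/(t+10)² = 240t/[(t+10)(21.3+t)] gives 10(21.3+t) = t(t+10), so t² = 10×21.3 = 213.
t* = √213 = 14.59 min.

14.59 min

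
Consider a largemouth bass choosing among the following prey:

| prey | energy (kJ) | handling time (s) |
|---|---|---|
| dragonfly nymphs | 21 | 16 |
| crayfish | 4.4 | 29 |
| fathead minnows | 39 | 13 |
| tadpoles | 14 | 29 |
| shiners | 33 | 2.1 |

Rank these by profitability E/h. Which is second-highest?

In descending order of E/h:
shiners: 33/2.1 = 15.7 kJ/s
fathead minnows: 39/13 = 3 kJ/s
dragonfly nymphs: 21/16 = 1.31 kJ/s
tadpoles: 14/29 = 0.483 kJ/s
crayfish: 4.4/29 = 0.152 kJ/s

fathead minnows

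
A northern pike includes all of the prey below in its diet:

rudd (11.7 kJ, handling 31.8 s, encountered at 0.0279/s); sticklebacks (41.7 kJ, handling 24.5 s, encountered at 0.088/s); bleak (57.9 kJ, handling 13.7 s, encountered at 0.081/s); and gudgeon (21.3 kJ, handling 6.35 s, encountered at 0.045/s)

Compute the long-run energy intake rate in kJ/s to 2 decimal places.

Energy encountered per unit search time: 0.0279×11.7 + 0.088×41.7 + 0.081×57.9 + 0.045×21.3 = 9.644 kJ/s.
Handling time per unit search time: 0.0279×31.8 + 0.088×24.5 + 0.081×13.7 + 0.045×6.35 = 4.439.
Rate = 9.644/(1 + 4.439) = 1.773 kJ/s.

1.77 kJ/s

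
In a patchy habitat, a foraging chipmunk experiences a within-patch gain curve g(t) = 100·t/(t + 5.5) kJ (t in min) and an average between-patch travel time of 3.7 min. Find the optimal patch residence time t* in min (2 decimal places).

4.51 min

Maximise g(t)/(T+t): set derivative to zero → g'(t)(T+t) = g(t).
g'(t) = 100·5.5/(t + 5.5)². Setting 100·5.5/(t+5.5)² = 100t/[(t+5.5)(3.7+t)] gives 5.5(3.7+t) = t(t+5.5), so t² = 5.5×3.7 = 20.35.
t* = √20.35 = 4.511 min.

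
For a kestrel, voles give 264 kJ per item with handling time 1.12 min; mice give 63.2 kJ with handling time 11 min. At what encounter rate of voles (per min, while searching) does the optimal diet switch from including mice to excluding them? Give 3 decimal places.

Drop mice once their profitability E₂/h₂ falls below the rate achievable on voles alone: E₂/h₂ = λE₁/(1 + λh₁).
Solve for λ: λE₁h₂ = E₂(1 + λh₁) → λ(E₁h₂ − E₂h₁) = E₂ → λ = E₂/(E₁h₂ − E₂h₁).
λ = 63.2/(264×11 − 63.2×1.12) = 63.2/2833 = 0.02231 per min.

0.022 per min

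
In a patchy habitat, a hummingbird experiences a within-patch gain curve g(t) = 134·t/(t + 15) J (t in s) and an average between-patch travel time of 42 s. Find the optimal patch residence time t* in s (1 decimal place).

25.1 s

By the marginal value theorem, leave when the instantaneous gain rate g'(t) equals the habitat-wide average g(t)/(T + t).
g'(t) = 134·15/(t + 15)². Setting 134·15/(t+15)² = 134t/[(t+15)(42+t)] gives 15(42+t) = t(t+15), so t² = 15×42 = 630.
t* = √630 = 25.1 s.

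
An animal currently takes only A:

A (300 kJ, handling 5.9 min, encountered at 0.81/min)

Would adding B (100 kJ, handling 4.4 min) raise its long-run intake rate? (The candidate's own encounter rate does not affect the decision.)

On A alone, R = ΣλE/(1+Σλh) = 243/5.779 = 42.05 kJ/min.
B: E/h = 100/4.4 = 22.73 kJ/min.
22.73 < 42.05, so adding B would lower the average — exclude it.

No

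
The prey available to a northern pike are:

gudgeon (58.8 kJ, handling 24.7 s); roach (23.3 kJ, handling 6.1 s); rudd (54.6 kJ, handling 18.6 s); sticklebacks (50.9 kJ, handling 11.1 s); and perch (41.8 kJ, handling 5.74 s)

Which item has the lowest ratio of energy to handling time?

In descending order of E/h:
perch: 41.8/5.74 = 7.28 kJ/s
sticklebacks: 50.9/11.1 = 4.59 kJ/s
roach: 23.3/6.1 = 3.82 kJ/s
rudd: 54.6/18.6 = 2.94 kJ/s
gudgeon: 58.8/24.7 = 2.38 kJ/s

gudgeon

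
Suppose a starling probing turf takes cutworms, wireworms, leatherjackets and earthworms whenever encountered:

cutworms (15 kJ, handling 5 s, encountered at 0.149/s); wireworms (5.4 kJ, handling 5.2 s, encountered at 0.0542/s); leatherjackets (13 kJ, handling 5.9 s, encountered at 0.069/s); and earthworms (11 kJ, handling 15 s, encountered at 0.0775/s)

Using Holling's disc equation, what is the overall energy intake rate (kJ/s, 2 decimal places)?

Energy encountered per unit search time: 0.149×15 + 0.0542×5.4 + 0.069×13 + 0.0775×11 = 4.277 kJ/s.
Handling time per unit search time: 0.149×5 + 0.0542×5.2 + 0.069×5.9 + 0.0775×15 = 2.596.
Rate = 4.277/(1 + 2.596) = 1.189 kJ/s.

1.19 kJ/s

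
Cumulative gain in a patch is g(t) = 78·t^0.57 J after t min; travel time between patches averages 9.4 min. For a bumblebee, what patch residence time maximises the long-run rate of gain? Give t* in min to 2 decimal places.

Maximise g(t)/(T+t): set derivative to zero → g'(t)(T+t) = g(t).
g'(t) = 0.57·78·t^-0.43. Setting 0.57·78·t^-0.43 = 78·t^0.57/(9.4+t) gives 0.57(9.4+t) = t, so 0.43·t = 0.57×9.4.
t* = 0.57×9.4/0.43 = 12.46 min.

12.46 min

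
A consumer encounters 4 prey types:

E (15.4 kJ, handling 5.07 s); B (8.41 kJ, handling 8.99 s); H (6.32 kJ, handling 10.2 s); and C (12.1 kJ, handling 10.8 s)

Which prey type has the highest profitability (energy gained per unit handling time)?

E

Profitability E/h (kJ/s): E = 15.4/5.07 = 3.04, B = 8.41/8.99 = 0.935, H = 6.32/10.2 = 0.62, C = 12.1/10.8 = 1.12.
Ranked: E > C > B > H.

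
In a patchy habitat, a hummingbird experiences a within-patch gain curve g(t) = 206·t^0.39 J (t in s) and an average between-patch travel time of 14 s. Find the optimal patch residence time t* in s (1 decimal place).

9.0 s

By the marginal value theorem, leave when the instantaneous gain rate g'(t) equals the habitat-wide average g(t)/(T + t).
g'(t) = 0.39·206·t^-0.61. Setting 0.39·206·t^-0.61 = 206·t^0.39/(14+t) gives 0.39(14+t) = t, so 0.61·t = 0.39×14.
t* = 0.39×14/0.61 = 8.951 s.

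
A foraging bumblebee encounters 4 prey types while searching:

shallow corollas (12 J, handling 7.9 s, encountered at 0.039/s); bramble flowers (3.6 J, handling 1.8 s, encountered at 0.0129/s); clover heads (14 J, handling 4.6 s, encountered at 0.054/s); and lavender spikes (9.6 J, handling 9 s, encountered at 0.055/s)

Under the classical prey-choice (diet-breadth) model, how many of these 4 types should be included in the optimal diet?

Profitabilities (E/h, J/s): clover heads 3.04, bramble flowers 2, shallow corollas 1.52, lavender spikes 1.07. Add prey in this order while the next type's profitability exceeds the intake rate on those already taken.
Rate on top 1: 0.6056. bramble flowers: 2 > 0.6056 → include.
Rate on top 2: 0.631. shallow corollas: 1.52 > 0.631 → include.
Rate on top 3: 0.8042. lavender spikes: 1.07 > 0.8042 → include.
Optimal diet: clover heads, bramble flowers, shallow corollas, lavender spikes — 4 of 4 types.

4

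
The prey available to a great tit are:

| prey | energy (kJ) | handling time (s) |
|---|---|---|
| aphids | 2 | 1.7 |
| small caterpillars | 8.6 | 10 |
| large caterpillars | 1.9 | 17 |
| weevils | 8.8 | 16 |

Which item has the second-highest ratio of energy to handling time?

small caterpillars

Profitability E/h (kJ/s): aphids = 2/1.7 = 1.18, small caterpillars = 8.6/10 = 0.86, large caterpillars = 1.9/17 = 0.112, weevils = 8.8/16 = 0.55.
Ranked: aphids > small caterpillars > weevils > large caterpillars.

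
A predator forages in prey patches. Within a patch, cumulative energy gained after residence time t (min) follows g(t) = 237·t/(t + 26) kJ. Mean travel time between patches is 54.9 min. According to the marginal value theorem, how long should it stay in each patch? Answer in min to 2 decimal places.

By the marginal value theorem, leave when the instantaneous gain rate g'(t) equals the habitat-wide average g(t)/(T + t).
g'(t) = 237·26/(t + 26)². Setting 237·26/(t+26)² = 237t/[(t+26)(54.9+t)] gives 26(54.9+t) = t(t+26), so t² = 26×54.9 = 1427.
t* = √1427 = 37.78 min.

37.78 min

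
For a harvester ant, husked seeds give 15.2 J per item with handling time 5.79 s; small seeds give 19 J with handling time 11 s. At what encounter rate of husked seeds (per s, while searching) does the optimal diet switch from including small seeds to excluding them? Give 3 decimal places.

0.332 per s

At the threshold, the rate on husked seeds alone equals the profitability of small seeds: λ·15.2/(1 + λ·5.79) = 19/11 = 1.727.
Rearranging, λ(15.2 − 1.727×5.79) = 1.727, so λ = 1.727/5.199 = 0.3322 per s.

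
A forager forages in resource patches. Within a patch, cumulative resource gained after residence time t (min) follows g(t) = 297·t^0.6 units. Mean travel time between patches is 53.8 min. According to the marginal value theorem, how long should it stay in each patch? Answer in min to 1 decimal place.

By the marginal value theorem, leave when the instantaneous gain rate g'(t) equals the habitat-wide average g(t)/(T + t).
g'(t) = 0.6·297·t^-0.4. Setting 0.6·297·t^-0.4 = 297·t^0.6/(53.8+t) gives 0.6(53.8+t) = t, so 0.40·t = 0.6×53.8.
t* = 0.6×53.8/0.40 = 80.7 min.

80.7 min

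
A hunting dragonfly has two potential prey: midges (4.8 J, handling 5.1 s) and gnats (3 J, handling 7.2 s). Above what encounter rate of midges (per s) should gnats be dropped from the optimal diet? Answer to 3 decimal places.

0.156 per s

Drop gnats once their profitability E₂/h₂ falls below the rate achievable on midges alone: E₂/h₂ = λE₁/(1 + λh₁).
Solve for λ: λE₁h₂ = E₂(1 + λh₁) → λ(E₁h₂ − E₂h₁) = E₂ → λ = E₂/(E₁h₂ − E₂h₁).
λ = 3/(4.8×7.2 − 3×5.1) = 3/19.26 = 0.1558 per s.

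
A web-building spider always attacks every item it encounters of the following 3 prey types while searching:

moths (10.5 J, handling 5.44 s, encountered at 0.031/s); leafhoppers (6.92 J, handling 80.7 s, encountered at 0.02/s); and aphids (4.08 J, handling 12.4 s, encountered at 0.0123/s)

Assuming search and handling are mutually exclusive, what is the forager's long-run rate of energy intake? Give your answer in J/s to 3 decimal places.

Energy encountered per unit search time: 0.031×10.5 + 0.02×6.92 + 0.0123×4.08 = 0.5141 J/s.
Handling time per unit search time: 0.031×5.44 + 0.02×80.7 + 0.0123×12.4 = 1.935.
Rate = 0.5141/(1 + 1.935) = 0.1751 J/s.

0.175 J/s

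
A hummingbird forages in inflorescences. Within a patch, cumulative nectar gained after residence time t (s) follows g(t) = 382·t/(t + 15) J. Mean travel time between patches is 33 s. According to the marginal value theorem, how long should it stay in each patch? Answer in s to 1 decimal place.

22.2 s

By the marginal value theorem, leave when the instantaneous gain rate g'(t) equals the habitat-wide average g(t)/(T + t).
g'(t) = 382·15/(t + 15)². Setting 382·15/(t+15)² = 382t/[(t+15)(33+t)] gives 15(33+t) = t(t+15), so t² = 15×33 = 495.
t* = √495 = 22.25 s.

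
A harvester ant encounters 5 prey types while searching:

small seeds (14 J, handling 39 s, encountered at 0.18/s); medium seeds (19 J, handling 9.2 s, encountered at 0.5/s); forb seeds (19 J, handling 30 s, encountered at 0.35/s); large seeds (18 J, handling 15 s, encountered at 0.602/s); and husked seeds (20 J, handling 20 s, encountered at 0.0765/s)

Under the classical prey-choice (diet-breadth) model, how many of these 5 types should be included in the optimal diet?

Profitabilities (E/h, J/s): medium seeds 2.07, large seeds 1.2, husked seeds 1, forb seeds 0.633, small seeds 0.359. Add prey in this order while the next type's profitability exceeds the intake rate on those already taken.
Rate on top 1: 1.696. large seeds: 1.2 < 1.696 → exclude; stop.
Optimal diet: medium seeds — 1 of 5 types.

1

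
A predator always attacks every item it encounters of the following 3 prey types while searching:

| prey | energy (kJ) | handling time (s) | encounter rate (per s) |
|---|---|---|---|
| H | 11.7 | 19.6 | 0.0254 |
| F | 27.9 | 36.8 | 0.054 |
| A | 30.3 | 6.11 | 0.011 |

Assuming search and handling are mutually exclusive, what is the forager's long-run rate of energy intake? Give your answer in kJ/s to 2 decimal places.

0.60 kJ/s

Energy encountered per unit search time: 0.0254×11.7 + 0.054×27.9 + 0.011×30.3 = 2.137 kJ/s.
Handling time per unit search time: 0.0254×19.6 + 0.054×36.8 + 0.011×6.11 = 2.552.
Rate = 2.137/(1 + 2.552) = 0.6016 kJ/s.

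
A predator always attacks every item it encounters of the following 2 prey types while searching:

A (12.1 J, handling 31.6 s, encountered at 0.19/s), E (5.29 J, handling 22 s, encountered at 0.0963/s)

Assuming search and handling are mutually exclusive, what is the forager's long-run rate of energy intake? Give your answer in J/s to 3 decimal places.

0.308 J/s

R = Σλ_iE_i / (1 + Σλ_ih_i)
Numerator: 0.19×12.1 + 0.0963×5.29 = 2.808
Denominator: 1 + 0.19×31.6 + 0.0963×22 = 9.123
R = 2.808/9.123 = 0.3079 J/s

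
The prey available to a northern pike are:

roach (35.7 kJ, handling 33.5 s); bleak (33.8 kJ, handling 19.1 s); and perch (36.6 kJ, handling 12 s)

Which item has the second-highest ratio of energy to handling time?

bleak

In descending order of E/h:
perch: 36.6/12 = 3.05 kJ/s
bleak: 33.8/19.1 = 1.77 kJ/s
roach: 35.7/33.5 = 1.07 kJ/s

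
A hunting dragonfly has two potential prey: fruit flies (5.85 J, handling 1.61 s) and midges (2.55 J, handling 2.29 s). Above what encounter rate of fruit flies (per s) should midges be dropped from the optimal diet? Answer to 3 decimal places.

Drop midges once their profitability E₂/h₂ falls below the rate achievable on fruit flies alone: E₂/h₂ = λE₁/(1 + λh₁).
Solve for λ: λE₁h₂ = E₂(1 + λh₁) → λ(E₁h₂ − E₂h₁) = E₂ → λ = E₂/(E₁h₂ − E₂h₁).
λ = 2.55/(5.85×2.29 − 2.55×1.61) = 2.55/9.291 = 0.2745 per s.

0.274 per s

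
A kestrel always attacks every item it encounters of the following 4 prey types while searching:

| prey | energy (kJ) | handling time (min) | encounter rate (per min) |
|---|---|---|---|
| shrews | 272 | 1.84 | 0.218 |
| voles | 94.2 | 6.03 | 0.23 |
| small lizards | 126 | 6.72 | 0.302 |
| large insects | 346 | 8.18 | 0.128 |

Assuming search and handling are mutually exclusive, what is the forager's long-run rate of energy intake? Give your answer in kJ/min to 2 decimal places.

27.85 kJ/min

R = (0.218×272 + 0.23×94.2 + 0.302×126 + 0.128×346) / (1 + 0.218×1.84 + 0.23×6.03 + 0.302×6.72 + 0.128×8.18) = 163.3/5.864 = 27.85 kJ/min.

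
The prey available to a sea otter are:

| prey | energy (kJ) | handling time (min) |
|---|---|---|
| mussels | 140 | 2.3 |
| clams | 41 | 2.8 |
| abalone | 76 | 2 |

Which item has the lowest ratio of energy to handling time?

clams

In descending order of E/h:
mussels: 140/2.3 = 60.9 kJ/min
abalone: 76/2 = 38 kJ/min
clams: 41/2.8 = 14.6 kJ/min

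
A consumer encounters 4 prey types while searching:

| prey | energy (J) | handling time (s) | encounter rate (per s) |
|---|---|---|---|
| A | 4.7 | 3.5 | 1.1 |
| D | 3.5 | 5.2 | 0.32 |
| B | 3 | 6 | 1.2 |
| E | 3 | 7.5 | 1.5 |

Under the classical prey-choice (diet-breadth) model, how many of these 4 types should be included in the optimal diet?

Rank by E/h (J/s): A 1.34, D 0.673, B 0.5, E 0.4. Include each in turn until the next type's E/h falls below the running intake rate.
Rate on top 1: 1.066. D: 0.673 < 1.066 → exclude; stop.
Optimal diet: A — 1 of 4 types.

1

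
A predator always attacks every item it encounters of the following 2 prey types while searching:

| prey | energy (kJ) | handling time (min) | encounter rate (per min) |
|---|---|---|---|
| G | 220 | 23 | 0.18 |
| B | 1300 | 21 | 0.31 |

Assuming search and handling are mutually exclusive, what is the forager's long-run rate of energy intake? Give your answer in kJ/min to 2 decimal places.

R = Σλ_iE_i / (1 + Σλ_ih_i)
Numerator: 0.18×220 + 0.31×1300 = 442.6
Denominator: 1 + 0.18×23 + 0.31×21 = 11.65
R = 442.6/11.65 = 37.99 kJ/min

37.99 kJ/min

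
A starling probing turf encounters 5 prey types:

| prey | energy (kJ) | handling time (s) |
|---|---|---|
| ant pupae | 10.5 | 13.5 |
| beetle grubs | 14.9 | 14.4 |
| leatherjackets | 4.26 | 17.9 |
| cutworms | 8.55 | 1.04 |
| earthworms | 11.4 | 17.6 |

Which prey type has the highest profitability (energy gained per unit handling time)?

cutworms

Profitability E/h (kJ/s): ant pupae = 10.5/13.5 = 0.778, beetle grubs = 14.9/14.4 = 1.03, leatherjackets = 4.26/17.9 = 0.238, cutworms = 8.55/1.04 = 8.22, earthworms = 11.4/17.6 = 0.648.
Ranked: cutworms > beetle grubs > ant pupae > earthworms > leatherjackets.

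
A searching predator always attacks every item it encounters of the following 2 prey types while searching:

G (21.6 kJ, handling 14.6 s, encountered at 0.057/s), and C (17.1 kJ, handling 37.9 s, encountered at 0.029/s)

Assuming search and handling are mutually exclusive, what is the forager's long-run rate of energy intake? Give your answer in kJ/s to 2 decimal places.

Energy encountered per unit search time: 0.057×21.6 + 0.029×17.1 = 1.727 kJ/s.
Handling time per unit search time: 0.057×14.6 + 0.029×37.9 = 1.931.
Rate = 1.727/(1 + 1.931) = 0.5892 kJ/s.

0.59 kJ/s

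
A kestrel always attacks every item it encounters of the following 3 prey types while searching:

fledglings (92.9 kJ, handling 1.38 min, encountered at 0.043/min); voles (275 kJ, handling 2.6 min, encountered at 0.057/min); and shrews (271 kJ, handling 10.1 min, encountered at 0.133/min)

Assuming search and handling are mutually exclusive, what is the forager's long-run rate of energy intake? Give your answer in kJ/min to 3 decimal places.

21.841 kJ/min

R = Σλ_iE_i / (1 + Σλ_ih_i)
Numerator: 0.043×92.9 + 0.057×275 + 0.133×271 = 55.71
Denominator: 1 + 0.043×1.38 + 0.057×2.6 + 0.133×10.1 = 2.551
R = 55.71/2.551 = 21.84 kJ/min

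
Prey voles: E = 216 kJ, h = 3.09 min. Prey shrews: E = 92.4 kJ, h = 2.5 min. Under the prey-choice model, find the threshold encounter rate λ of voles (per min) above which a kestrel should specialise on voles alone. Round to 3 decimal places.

0.363 per min

At the threshold, the rate on voles alone equals the profitability of shrews: λ·216/(1 + λ·3.09) = 92.4/2.5 = 36.96.
Rearranging, λ(216 − 36.96×3.09) = 36.96, so λ = 36.96/101.8 = 0.3631 per min.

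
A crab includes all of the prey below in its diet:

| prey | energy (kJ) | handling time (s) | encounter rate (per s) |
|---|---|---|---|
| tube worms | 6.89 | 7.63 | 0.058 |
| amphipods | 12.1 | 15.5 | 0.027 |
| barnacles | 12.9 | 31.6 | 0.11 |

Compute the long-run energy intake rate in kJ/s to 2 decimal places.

0.40 kJ/s

R = (0.058×6.89 + 0.027×12.1 + 0.11×12.9) / (1 + 0.058×7.63 + 0.027×15.5 + 0.11×31.6) = 2.145/5.337 = 0.402 kJ/s.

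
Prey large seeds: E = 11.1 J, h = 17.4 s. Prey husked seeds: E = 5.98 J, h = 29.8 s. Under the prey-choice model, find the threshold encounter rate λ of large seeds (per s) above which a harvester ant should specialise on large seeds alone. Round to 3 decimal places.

Drop husked seeds once their profitability E₂/h₂ falls below the rate achievable on large seeds alone: E₂/h₂ = λE₁/(1 + λh₁).
Solve for λ: λE₁h₂ = E₂(1 + λh₁) → λ(E₁h₂ − E₂h₁) = E₂ → λ = E₂/(E₁h₂ − E₂h₁).
λ = 5.98/(11.1×29.8 − 5.98×17.4) = 5.98/226.7 = 0.02638 per s.

0.026 per s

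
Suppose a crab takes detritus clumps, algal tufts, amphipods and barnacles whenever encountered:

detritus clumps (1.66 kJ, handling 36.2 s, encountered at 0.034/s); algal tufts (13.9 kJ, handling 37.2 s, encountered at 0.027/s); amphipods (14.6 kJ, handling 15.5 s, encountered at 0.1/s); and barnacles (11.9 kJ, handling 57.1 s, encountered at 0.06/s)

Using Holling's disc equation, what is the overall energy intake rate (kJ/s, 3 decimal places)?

Energy encountered per unit search time: 0.034×1.66 + 0.027×13.9 + 0.1×14.6 + 0.06×11.9 = 2.606 kJ/s.
Handling time per unit search time: 0.034×36.2 + 0.027×37.2 + 0.1×15.5 + 0.06×57.1 = 7.211.
Rate = 2.606/(1 + 7.211) = 0.3173 kJ/s.

0.317 kJ/s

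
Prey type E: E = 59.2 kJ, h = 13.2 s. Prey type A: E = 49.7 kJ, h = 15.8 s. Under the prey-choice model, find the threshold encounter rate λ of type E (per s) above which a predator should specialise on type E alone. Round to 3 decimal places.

At the threshold, the rate on type E alone equals the profitability of type A: λ·59.2/(1 + λ·13.2) = 49.7/15.8 = 3.146.
Rearranging, λ(59.2 − 3.146×13.2) = 3.146, so λ = 3.146/17.68 = 0.1779 per s.

0.178 per s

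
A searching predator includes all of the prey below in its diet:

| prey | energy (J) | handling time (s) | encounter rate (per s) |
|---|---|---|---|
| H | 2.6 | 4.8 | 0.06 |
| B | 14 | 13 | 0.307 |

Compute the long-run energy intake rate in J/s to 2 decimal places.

0.84 J/s

Energy encountered per unit search time: 0.06×2.6 + 0.307×14 = 4.454 J/s.
Handling time per unit search time: 0.06×4.8 + 0.307×13 = 4.279.
Rate = 4.454/(1 + 4.279) = 0.8437 J/s.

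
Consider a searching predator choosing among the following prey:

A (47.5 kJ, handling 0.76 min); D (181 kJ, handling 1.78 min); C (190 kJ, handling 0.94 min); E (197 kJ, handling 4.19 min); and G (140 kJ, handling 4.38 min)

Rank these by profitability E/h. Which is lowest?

In descending order of E/h:
C: 190/0.94 = 202 kJ/min
D: 181/1.78 = 102 kJ/min
A: 47.5/0.76 = 62.5 kJ/min
E: 197/4.19 = 47 kJ/min
G: 140/4.38 = 32 kJ/min

G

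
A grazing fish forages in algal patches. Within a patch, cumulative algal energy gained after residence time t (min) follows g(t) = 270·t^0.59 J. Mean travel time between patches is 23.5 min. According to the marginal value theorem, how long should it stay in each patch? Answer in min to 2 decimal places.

33.82 min

Maximise g(t)/(T+t): set derivative to zero → g'(t)(T+t) = g(t).
g'(t) = 0.59·270·t^-0.41. Setting 0.59·270·t^-0.41 = 270·t^0.59/(23.5+t) gives 0.59(23.5+t) = t, so 0.41·t = 0.59×23.5.
t* = 0.59×23.5/0.41 = 33.82 min.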